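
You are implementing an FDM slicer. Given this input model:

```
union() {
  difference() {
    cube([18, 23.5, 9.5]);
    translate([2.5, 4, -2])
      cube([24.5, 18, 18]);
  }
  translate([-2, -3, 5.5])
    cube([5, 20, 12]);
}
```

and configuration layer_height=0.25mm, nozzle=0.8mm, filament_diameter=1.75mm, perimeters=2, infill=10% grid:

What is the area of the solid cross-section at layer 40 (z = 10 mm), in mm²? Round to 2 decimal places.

At z = 10 mm: the cube does not reach this height (z outside [0, 9.5]); the 24.5×18 cube at (2.5, 4) contributes its full rectangle (area 441.00 mm²); After the difference (first − rest): the first operand is absent here, so nothing remains; the cube at (-2, -3) is present — its section is the full 5×20 rectangle (area 100.00 mm²); Combining (union): only the 5×20 cube at (-2, -3) is present, so the union is just that shape — area = 100.00 mm². Overall, the cross-section is a single solid region. Net area = 100.00 mm².

100.00 mm²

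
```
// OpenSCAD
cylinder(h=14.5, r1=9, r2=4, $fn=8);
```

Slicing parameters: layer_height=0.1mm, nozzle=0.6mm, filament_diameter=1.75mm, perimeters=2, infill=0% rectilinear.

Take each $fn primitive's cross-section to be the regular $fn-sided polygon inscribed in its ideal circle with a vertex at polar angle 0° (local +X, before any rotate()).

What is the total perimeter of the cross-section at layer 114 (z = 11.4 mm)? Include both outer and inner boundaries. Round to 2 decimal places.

31.04 mm

At z = 11.4 mm: the cone: at t=0.786 of its height the radius interpolates to r₁+(r₂−r₁)t = 5.069, giving a regular 8-gon of that circumradius (perimeter = 2·8·5.069·sin(180°/8) = 31.04 mm). Overall, the cross-section is a single solid region. Total boundary length (outer) = 31.04 mm.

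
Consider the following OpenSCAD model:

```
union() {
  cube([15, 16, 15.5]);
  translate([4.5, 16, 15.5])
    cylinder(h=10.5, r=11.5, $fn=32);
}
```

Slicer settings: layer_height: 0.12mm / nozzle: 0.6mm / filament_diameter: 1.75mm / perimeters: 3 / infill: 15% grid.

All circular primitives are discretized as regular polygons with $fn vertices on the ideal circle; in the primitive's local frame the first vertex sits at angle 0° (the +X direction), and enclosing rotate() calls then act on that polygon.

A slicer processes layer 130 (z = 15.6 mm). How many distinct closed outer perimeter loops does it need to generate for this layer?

1

At z = 15.6 mm: the cube is not intersected at this z (z outside [0, 15.5]); the r=11.5 cylinder at (4.5, 16) gives a regular 32-gon of circumradius 11.5 (constant along its height); Combining (union): only the r=11.5 cylinder at (4.5, 16) is present, so the union is just that shape — 1 connected region. The result has 1 disconnected region.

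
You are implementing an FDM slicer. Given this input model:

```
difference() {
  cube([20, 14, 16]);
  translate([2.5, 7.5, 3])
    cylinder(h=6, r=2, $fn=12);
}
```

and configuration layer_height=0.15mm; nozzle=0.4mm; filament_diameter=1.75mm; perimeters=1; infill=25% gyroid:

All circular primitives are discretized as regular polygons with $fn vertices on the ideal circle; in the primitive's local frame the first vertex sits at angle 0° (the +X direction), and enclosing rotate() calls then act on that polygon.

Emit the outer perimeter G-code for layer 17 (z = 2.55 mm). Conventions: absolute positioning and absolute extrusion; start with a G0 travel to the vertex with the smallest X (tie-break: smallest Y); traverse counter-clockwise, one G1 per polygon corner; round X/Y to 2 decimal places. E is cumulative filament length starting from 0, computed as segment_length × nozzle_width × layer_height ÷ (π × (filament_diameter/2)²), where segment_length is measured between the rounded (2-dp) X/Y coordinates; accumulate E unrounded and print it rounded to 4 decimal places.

At z = 2.55 mm: the cube is present — its section is the full 20×14 rectangle; the cylinder at (2.5, 7.5) does not reach this height (z outside [3, 9]); Taking the first minus the rest: none of the subtracted shapes is present at this height, so the 20×14 cube is unchanged — 1 connected region. The outline is a single polygon with 4 vertices. Extrusion per mm of travel: 0.4 × 0.15 / (π × 0.875²) = 0.024945. Accumulating E over each segment gives final E = 1.6963.

G0 X0.00 Y0.00 Z2.55
G1 X20.00 Y0.00 E0.4989
G1 X20.00 Y14.00 E0.8481
G1 X0.00 Y14.00 E1.3470
G1 X0.00 Y0.00 E1.6963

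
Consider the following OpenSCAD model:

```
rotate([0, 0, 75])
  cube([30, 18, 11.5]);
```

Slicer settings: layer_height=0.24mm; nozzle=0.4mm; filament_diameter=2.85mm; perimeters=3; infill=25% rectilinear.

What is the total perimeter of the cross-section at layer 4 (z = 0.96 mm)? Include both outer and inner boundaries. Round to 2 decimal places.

At z = 0.96 mm: the cube is present — its section is the full 30×18 rectangle (perimeter 96.00 mm); (rotated 75° about Z; rotation is an isometry so areas/perimeters/island counts are preserved). Overall, the cross-section is a single solid region. Total boundary length (outer) = 96.00 mm.

96.00 mm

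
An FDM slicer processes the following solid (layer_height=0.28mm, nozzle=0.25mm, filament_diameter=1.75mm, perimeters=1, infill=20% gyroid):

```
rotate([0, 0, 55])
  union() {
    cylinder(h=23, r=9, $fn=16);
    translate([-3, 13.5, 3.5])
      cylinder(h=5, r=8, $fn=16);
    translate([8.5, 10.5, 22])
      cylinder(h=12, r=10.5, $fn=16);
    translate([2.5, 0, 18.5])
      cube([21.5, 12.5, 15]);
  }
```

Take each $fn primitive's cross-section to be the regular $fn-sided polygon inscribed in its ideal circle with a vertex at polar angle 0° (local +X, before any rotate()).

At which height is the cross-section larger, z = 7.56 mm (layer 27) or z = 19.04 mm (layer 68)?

layer 68 (z = 19.04 mm)

Layer 27 (z = 7.56): the r=9 cylinder gives a regular 16-gon of circumradius 9 (constant along its height) (area = (16/2)·9.000²·sin(360°/16) = 247.98 mm²); the r=8 cylinder at (-3, 13.5) gives a regular 16-gon of circumradius 8 (constant along its height) (area = (16/2)·8.000²·sin(360°/16) = 195.93 mm²); the cylinder at (8.5, 10.5) is not intersected at this z (z outside [22, 34]); the cube at (2.5, 0) is absent (z outside [18.5, 33.5]); Combining (union): the regions partially overlap — summed areas 443.91 mm² minus the doubly-counted overlap 19.05 mm² gives 424.86 mm² — area = 424.86 mm²; (whole slice rotated 55° about Z — lengths, areas and connectivity unchanged). So its area = 424.86 mm². Layer 68 (z = 19.04): the r=9 cylinder gives a regular 16-gon of circumradius 9 (constant along its height) (area = (16/2)·9.000²·sin(360°/16) = 247.98 mm²); the cylinder at (-3, 13.5) does not reach this height (z outside [3.5, 8.5]); the cylinder at (8.5, 10.5) is not intersected at this z (z outside [22, 34]); the cube at (2.5, 0) is present — its section is the full 21.5×12.5 rectangle (area 268.75 mm²); Merging all regions: the regions partially overlap — summed areas 516.73 mm² minus the doubly-counted overlap 40.12 mm² gives 476.61 mm² — area = 476.61 mm²; (rotated 55° about Z; rotation is an isometry so areas/perimeters/island counts are preserved). So its area = 476.61 mm². Layer 68 is larger (476.61 vs 424.86 mm²).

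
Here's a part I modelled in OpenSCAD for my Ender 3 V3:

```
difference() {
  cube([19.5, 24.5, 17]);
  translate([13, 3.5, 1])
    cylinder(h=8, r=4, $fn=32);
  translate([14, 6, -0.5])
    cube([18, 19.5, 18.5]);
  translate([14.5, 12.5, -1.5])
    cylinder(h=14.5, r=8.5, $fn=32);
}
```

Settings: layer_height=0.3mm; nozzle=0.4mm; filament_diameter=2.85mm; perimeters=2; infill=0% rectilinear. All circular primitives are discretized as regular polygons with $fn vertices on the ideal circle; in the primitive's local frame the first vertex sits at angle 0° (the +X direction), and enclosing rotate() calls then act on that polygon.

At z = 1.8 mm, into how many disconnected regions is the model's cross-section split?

2

At z = 1.8 mm: the 19.5×24.5 cube contributes its full rectangle; the cylinder at (13, 3.5): section is a regular 32-gon, circumradius r=4; the cube at (14, 6) is present — its section is the full 18×19.5 rectangle; the r=8.5 cylinder at (14.5, 12.5) contributes a regular 32-gon of circumradius 8.5; Taking the first minus the rest: starting from the 19.5×24.5 cube, the r=4 cylinder at (13, 3.5) partially overlaps it — only the 48.69 mm² overlap (of its 49.94 mm²) is removed, clipping the outline; the 18×19.5 cube at (14, 6) partially overlaps it — only the 99.98 mm² overlap (of its 351.00 mm²) is removed, clipping the outline; the r=8.5 cylinder at (14.5, 12.5) partially overlaps it — only the 96.78 mm² overlap (of its 225.52 mm²) is removed, clipping the outline — 2 connected regions. The result has 2 disconnected regions.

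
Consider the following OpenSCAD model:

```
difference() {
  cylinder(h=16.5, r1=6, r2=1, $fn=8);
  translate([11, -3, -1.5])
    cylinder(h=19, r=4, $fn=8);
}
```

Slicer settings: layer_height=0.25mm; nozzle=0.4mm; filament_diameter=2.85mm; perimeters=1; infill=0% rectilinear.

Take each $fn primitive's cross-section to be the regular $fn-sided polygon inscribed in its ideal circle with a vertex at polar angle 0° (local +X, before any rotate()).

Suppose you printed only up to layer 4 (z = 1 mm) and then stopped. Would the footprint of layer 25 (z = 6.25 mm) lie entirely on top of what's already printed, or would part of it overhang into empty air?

entirely on top

Compare the two slices. At z = 1: the cone (r1=6→r2=1) has section circumradius 5.697 here — a regular 8-gon (area = (8/2)·5.697²·sin(360°/8) = 91.80 mm²); the cylinder at (11, -3): section is a regular 8-gon, circumradius r=4 (area = (8/2)·4.000²·sin(360°/8) = 45.25 mm²); Taking the first minus the rest: starting from the cone (91.80 mm²), the r=4 cylinder at (11, -3) misses the remaining region (no effect) — area = 91.80 mm². At z = 6.25: the cone (r1=6→r2=1) has section circumradius 4.106 here — a regular 8-gon (area = (8/2)·4.106²·sin(360°/8) = 47.69 mm²); the r=4 cylinder at (11, -3) contributes a regular 8-gon of circumradius 4 (area = (8/2)·4.000²·sin(360°/8) = 45.25 mm²); After the difference (first − rest): starting from the cone (47.69 mm²), the r=4 cylinder at (11, -3) misses the remaining region (no effect) — area = 47.69 mm². Checking containment: the cross-section at z = 6.25 is a subset of the cross-section at z = 1.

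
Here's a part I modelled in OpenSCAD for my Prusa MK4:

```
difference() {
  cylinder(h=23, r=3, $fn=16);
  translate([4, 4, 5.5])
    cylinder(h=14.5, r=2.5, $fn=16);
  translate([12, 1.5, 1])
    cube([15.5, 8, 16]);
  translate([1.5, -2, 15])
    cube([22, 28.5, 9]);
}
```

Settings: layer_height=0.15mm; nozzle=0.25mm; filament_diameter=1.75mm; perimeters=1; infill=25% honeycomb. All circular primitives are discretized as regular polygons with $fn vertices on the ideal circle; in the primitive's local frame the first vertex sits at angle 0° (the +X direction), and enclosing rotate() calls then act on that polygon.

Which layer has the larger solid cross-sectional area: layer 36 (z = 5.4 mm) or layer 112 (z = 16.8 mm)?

Layer 36 (z = 5.4): the cylinder: section is a regular 16-gon, circumradius r=3 (area = (16/2)·3.000²·sin(360°/16) = 27.55 mm²); the cylinder at (4, 4) does not reach this height (z outside [5.5, 20]); the 15.5×8 cube at (12, 1.5) contributes its full rectangle (area 124.00 mm²); the cube at (1.5, -2) does not reach this height (z outside [15, 24]); Subtracting the remaining from the first: starting from the r=3 cylinder (27.55 mm²), the 15.5×8 cube at (12, 1.5) misses the remaining region (no effect) — area = 27.55 mm². So its area = 27.55 mm². Layer 112 (z = 16.8): the r=3 cylinder contributes a regular 16-gon of circumradius 3 (area = (16/2)·3.000²·sin(360°/16) = 27.55 mm²); the r=2.5 cylinder at (4, 4) contributes a regular 16-gon of circumradius 2.5 (area = (16/2)·2.500²·sin(360°/16) = 19.13 mm²); the cube at (12, 1.5) is present — its section is the full 15.5×8 rectangle (area 124.00 mm²); the cube at (1.5, -2) (footprint 22×28.5) is included at this height (area 627.00 mm²); After the difference (first − rest): starting from the r=3 cylinder (27.55 mm²), the r=2.5 cylinder at (4, 4) misses the remaining region (no effect); the 15.5×8 cube at (12, 1.5) misses the remaining region (no effect); the 22×28.5 cube at (1.5, -2) partially overlaps it — only the 5.07 mm² overlap (of its 627.00 mm²) is removed, clipping the outline — area = 22.48 mm². So its area = 22.48 mm². Layer 36 is larger (27.55 vs 22.48 mm²).

layer 36 (z = 5.4 mm)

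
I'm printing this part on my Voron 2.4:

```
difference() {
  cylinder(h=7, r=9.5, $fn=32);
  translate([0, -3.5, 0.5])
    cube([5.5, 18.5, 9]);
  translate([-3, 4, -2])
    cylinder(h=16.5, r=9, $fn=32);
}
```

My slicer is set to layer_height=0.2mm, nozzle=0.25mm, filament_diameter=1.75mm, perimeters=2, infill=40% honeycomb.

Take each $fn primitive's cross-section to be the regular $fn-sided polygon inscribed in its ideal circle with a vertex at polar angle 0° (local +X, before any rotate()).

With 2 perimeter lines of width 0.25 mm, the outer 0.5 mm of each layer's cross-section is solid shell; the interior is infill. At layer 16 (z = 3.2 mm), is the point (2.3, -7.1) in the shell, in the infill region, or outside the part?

At z = 3.2 mm: the r=9.5 cylinder contributes a regular 32-gon of circumradius 9.5; the cube at (0, -3.5) (footprint 5.5×18.5) is included at this height; the r=9 cylinder at (-3, 4) contributes a regular 32-gon of circumradius 9; After the difference (first − rest): starting from the r=9.5 cylinder, the 5.5×18.5 cube at (0, -3.5) partially overlaps it — only the 68.24 mm² overlap (of its 101.75 mm²) is removed, clipping the outline; the r=9 cylinder at (-3, 4) partially overlaps it — only the 114.04 mm² overlap (of its 252.84 mm²) is removed, clipping the outline — 1 connected region. Overall, the cross-section is a single solid region. The nearest boundary edge runs (3.64, -8.78)→(1.85, -9.32); distance from the point to it = 1.99 mm. The point is inside the cross-section and 1.99 mm from the nearest boundary — more than the 0.5 mm shell width (2 × 0.25), so it's in the infill interior.

infill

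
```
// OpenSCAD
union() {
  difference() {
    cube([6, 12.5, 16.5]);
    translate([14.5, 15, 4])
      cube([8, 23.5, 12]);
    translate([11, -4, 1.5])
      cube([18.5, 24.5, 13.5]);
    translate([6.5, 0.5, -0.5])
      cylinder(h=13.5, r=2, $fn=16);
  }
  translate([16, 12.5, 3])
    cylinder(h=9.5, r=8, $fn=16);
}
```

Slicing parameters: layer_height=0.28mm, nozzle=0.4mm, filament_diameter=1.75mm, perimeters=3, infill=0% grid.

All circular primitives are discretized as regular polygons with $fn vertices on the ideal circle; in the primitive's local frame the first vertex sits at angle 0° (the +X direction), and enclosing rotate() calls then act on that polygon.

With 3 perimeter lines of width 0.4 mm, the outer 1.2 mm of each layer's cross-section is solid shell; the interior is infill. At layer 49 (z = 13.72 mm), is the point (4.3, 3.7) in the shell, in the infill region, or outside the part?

infill

At z = 13.72 mm: the 6×12.5 cube contributes its full rectangle; the cube at (14.5, 15) is present — its section is the full 8×23.5 rectangle; the cube at (11, -4) is present — its section is the full 18.5×24.5 rectangle; the cylinder at (6.5, 0.5) is absent (z outside [-0.5, 13]); After the difference (first − rest): starting from the 6×12.5 cube, the 8×23.5 cube at (14.5, 15) misses the remaining region (no effect); the 18.5×24.5 cube at (11, -4) misses the remaining region (no effect) — 1 connected region; the cylinder at (16, 12.5) is not intersected at this z (z outside [3, 12.5]); Merging all regions: only the result so far is present, so the union is just that shape — 1 connected region. Overall, the cross-section is a single solid region. The nearest boundary edge runs (6.00, 12.50)→(6.00, 0.00); distance from the point to it = 1.70 mm. The point is inside the cross-section and 1.70 mm from the nearest boundary — more than the 1.2 mm shell width (3 × 0.4), so it's in the infill interior.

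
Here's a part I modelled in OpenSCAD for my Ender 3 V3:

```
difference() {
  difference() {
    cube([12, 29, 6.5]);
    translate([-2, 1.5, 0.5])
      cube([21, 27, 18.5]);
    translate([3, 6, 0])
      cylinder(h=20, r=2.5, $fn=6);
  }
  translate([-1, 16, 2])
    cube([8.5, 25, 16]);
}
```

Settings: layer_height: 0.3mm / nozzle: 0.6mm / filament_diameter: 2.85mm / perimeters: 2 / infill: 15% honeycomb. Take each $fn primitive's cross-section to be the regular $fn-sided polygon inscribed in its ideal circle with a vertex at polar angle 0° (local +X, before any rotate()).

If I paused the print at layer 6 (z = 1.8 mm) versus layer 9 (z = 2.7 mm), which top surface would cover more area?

Layer 6 (z = 1.8): the cube (footprint 12×29) is included at this height (area 348.00 mm²); the cube at (-2, 1.5) (footprint 21×27) is included at this height (area 567.00 mm²); the cylinder at (3, 6): section is a regular 6-gon, circumradius r=2.5 (area = (6/2)·2.500²·sin(360°/6) = 16.24 mm²); Subtracting the remaining from the first: starting from the 12×29 cube (348.00 mm²), the 21×27 cube at (-2, 1.5) partially overlaps it — only the 324.00 mm² overlap (of its 567.00 mm²) is removed, clipping the outline; the r=2.5 cylinder at (3, 6) misses the remaining region (no effect) — area = 24.00 mm²; the cube at (-1, 16) is absent (z outside [2, 18]); After the difference (first − rest): none of the subtracted shapes is present at this height, so that combined region is unchanged — area = 24.00 mm². So its area = 24.00 mm². Layer 9 (z = 2.7): the cube is present — its section is the full 12×29 rectangle (area 348.00 mm²); the cube at (-2, 1.5) (footprint 21×27) is included at this height (area 567.00 mm²); the cylinder at (3, 6): section is a regular 6-gon, circumradius r=2.5 (area = (6/2)·2.500²·sin(360°/6) = 16.24 mm²); After the difference (first − rest): starting from the 12×29 cube (348.00 mm²), the 21×27 cube at (-2, 1.5) partially overlaps it — only the 324.00 mm² overlap (of its 567.00 mm²) is removed, clipping the outline; the r=2.5 cylinder at (3, 6) misses the remaining region (no effect) — area = 24.00 mm²; the 8.5×25 cube at (-1, 16) contributes its full rectangle (area 212.50 mm²); Taking the first minus the rest: starting from the result so far (24.00 mm²), the 8.5×25 cube at (-1, 16) partially overlaps it — only the 3.75 mm² overlap (of its 212.50 mm²) is removed, clipping the outline — area = 20.25 mm². So its area = 20.25 mm². Layer 6 is larger (24.00 vs 20.25 mm²).

layer 6 (z = 1.8 mm)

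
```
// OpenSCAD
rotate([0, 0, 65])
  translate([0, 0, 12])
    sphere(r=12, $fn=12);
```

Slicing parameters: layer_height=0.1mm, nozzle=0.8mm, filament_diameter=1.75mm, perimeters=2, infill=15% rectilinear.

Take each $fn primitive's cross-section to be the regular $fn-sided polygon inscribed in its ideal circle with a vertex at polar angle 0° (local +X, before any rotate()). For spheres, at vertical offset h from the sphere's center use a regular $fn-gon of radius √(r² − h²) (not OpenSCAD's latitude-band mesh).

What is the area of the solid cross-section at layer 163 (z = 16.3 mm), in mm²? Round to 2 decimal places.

At z = 16.3 mm: the sphere: section is a regular 12-gon, circumradius = √(r²−h²) = √(12²−4.3²) = 11.203 (area = (12/2)·11.203²·sin(360°/12) = 376.53 mm²); (whole slice rotated 65° about Z — lengths, areas and connectivity unchanged). Overall, the cross-section is a single solid region. Net area = 376.53 mm².

376.53 mm²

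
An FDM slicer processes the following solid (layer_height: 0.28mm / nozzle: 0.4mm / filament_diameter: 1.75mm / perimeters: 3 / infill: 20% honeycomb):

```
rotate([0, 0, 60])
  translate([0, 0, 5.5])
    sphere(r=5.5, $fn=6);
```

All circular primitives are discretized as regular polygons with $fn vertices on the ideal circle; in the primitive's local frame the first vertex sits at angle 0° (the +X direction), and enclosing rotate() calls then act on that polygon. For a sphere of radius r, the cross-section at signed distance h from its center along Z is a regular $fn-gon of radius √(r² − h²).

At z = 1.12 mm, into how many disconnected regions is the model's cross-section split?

At z = 1.12 mm: the sphere: section is a regular 6-gon, circumradius = √(r²−h²) = √(5.5²−4.38²) = 3.326; (whole slice rotated 60° about Z — lengths, areas and connectivity unchanged). The result has 1 disconnected region.

1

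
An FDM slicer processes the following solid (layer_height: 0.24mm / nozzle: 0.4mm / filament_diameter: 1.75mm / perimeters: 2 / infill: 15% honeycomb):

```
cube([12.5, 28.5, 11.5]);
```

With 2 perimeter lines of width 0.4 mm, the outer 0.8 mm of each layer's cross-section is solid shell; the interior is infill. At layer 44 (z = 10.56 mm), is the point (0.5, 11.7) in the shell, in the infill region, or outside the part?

At z = 10.56 mm: the cube is present — its section is the full 12.5×28.5 rectangle. Overall, the cross-section is a single solid region. The nearest boundary edge runs (0.00, 28.50)→(0.00, 0.00); distance from the point to it = 0.50 mm. The point is inside the cross-section, 0.50 mm from the nearest boundary — within the 0.8 mm shell band (2 × 0.4).

shell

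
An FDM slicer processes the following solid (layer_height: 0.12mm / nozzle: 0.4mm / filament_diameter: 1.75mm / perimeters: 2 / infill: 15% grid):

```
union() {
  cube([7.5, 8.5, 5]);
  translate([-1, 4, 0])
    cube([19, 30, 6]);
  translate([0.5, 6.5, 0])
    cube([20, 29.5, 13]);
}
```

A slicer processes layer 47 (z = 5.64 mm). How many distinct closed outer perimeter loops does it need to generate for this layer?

At z = 5.64 mm: the cube does not reach this height (z outside [0, 5]); the cube at (-1, 4) is present — its section is the full 19×30 rectangle; the 20×29.5 cube at (0.5, 6.5) contributes its full rectangle; Merging all regions: the regions partially overlap (shared area 481.25 mm²), so overlapping operands fuse into one piece — 1 connected region. The result has 1 disconnected region.

1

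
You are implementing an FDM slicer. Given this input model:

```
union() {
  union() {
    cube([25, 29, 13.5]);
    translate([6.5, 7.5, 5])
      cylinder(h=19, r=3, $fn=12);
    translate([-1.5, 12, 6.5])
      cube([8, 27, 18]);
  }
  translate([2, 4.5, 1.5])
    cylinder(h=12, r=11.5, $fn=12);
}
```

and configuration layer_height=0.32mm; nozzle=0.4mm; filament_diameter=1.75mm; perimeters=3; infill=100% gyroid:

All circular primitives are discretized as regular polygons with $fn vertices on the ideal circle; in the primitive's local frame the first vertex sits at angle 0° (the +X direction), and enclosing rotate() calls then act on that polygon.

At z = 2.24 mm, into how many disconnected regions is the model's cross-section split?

At z = 2.24 mm: the cube (footprint 25×29) is included at this height; the cylinder at (6.5, 7.5) does not reach this height (z outside [5, 24]); the cube at (-1.5, 12) does not reach this height (z outside [6.5, 24.5]); Merging all regions: only the 25×29 cube is present, so the union is just that shape — 1 connected region; the r=11.5 cylinder at (2, 4.5) gives a regular 12-gon of circumradius 11.5 (constant along its height); Combining (union): the regions partially overlap (shared area 179.69 mm²), so overlapping operands fuse into one piece — 1 connected region. The result has 1 disconnected region.

1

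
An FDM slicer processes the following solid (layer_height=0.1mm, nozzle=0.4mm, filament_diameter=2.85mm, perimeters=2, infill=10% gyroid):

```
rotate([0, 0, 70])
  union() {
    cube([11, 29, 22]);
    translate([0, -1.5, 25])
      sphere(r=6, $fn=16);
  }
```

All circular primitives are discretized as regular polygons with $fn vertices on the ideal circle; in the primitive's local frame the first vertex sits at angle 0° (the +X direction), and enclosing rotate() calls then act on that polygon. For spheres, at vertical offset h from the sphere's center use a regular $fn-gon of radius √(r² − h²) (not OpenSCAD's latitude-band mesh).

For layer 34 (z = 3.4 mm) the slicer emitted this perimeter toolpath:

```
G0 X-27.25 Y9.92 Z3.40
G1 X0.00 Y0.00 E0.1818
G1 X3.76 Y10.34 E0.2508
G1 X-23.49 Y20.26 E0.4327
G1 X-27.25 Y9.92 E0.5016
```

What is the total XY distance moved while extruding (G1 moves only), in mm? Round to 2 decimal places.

80.00 mm

Sum the Euclidean lengths of each G1 segment: total = 80.00 mm.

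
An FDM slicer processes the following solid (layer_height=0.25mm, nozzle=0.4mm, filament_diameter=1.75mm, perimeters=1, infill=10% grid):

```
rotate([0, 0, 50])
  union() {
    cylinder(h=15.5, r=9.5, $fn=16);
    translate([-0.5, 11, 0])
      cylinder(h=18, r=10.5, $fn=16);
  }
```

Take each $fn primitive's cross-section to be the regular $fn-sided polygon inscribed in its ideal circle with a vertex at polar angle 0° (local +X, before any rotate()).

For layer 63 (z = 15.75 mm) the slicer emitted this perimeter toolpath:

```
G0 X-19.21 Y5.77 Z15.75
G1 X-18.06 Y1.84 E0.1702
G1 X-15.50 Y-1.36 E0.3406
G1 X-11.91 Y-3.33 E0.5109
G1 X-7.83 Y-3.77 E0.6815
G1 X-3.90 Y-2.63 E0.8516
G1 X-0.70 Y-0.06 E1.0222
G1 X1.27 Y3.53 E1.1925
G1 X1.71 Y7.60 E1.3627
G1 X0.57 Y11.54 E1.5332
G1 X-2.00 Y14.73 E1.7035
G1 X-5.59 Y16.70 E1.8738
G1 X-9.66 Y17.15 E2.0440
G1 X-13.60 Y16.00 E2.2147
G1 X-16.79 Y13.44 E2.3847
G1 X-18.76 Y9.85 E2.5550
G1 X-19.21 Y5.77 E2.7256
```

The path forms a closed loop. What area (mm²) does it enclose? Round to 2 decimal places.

Apply the shoelace formula to the sequence of (X, Y) vertices; enclosed area = 337.61 mm².

337.61 mm²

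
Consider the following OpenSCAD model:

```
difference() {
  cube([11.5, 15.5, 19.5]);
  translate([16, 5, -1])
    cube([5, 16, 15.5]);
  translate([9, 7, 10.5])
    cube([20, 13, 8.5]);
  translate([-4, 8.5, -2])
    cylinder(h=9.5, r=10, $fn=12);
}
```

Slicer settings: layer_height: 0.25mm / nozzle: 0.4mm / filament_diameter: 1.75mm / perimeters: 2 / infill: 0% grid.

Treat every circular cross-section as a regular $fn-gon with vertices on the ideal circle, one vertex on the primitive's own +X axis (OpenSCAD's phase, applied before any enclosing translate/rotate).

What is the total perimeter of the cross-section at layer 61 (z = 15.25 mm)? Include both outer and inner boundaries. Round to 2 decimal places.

At z = 15.25 mm: the 11.5×15.5 cube contributes its full rectangle (perimeter 54.00 mm); the cube at (16, 5) is absent (z outside [-1, 14.5]); the cube at (9, 7) is present — its section is the full 20×13 rectangle (perimeter 66.00 mm); the cylinder at (-4, 8.5) does not reach this height (z outside [-2, 7.5]); Taking the first minus the rest: starting from the 11.5×15.5 cube, the 20×13 cube at (9, 7) partially overlaps it — only the 21.25 mm² overlap (of its 260.00 mm²) is removed, clipping the outline — boundary = 54.00 mm. Overall, the cross-section is a single solid region. Total boundary length (outer) = 54.00 mm.

54.00 mm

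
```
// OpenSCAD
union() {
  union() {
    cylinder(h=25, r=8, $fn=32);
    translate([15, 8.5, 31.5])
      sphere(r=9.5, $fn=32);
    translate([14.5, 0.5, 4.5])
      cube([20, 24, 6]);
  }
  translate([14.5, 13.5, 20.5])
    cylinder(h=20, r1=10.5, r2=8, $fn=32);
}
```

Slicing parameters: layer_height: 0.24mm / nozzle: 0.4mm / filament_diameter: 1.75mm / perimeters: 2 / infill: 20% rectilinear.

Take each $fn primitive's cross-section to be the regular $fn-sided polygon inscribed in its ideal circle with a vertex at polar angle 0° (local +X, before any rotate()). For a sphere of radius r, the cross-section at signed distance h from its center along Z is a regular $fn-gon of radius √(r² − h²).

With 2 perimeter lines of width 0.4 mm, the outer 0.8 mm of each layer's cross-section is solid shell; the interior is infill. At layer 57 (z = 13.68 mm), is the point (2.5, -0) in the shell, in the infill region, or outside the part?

At z = 13.68 mm: the cylinder: section is a regular 32-gon, circumradius r=8; the sphere at (15, 8.5) is absent (|z−center|=17.820 > r=9.5); the cube at (14.5, 0.5) is not intersected at this z (z outside [4.5, 10.5]); Taking the union: only the r=8 cylinder is present, so the union is just that shape — 1 connected region; the cone at (14.5, 13.5) is not intersected at this z (z outside [20.5, 40.5]); Taking the union: only the result so far is present, so the union is just that shape — 1 connected region. Overall, the cross-section is a single solid region. The nearest boundary edge runs (8.00, 0.00)→(7.85, 1.56); distance from the point to it = 5.47 mm. The point is inside the cross-section and 5.47 mm from the nearest boundary — more than the 0.8 mm shell width (2 × 0.4), so it's in the infill interior.

infill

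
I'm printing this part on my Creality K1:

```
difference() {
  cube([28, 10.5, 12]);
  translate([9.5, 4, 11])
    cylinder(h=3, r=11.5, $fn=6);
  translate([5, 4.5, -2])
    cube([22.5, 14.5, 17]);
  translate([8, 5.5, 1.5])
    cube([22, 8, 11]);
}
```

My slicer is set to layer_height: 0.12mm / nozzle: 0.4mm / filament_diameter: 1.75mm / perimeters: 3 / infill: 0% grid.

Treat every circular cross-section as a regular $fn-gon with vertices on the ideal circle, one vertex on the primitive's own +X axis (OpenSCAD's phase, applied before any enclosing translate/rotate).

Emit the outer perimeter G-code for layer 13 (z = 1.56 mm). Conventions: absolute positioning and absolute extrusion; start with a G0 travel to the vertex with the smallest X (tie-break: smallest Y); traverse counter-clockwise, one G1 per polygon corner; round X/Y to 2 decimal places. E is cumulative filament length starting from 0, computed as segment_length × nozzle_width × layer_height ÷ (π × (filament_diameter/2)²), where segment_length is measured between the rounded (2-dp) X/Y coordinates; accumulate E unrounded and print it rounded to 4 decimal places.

G0 X0.00 Y0.00 Z1.56
G1 X28.00 Y0.00 E0.5588
G1 X28.00 Y5.50 E0.6685
G1 X27.50 Y5.50 E0.6785
G1 X27.50 Y4.50 E0.6985
G1 X5.00 Y4.50 E1.1475
G1 X5.00 Y10.50 E1.2672
G1 X0.00 Y10.50 E1.3670
G1 X0.00 Y0.00 E1.5765

At z = 1.56 mm: the 28×10.5 cube contributes its full rectangle; the cylinder at (9.5, 4) is absent (z outside [11, 14]); the cube at (5, 4.5) (footprint 22.5×14.5) is included at this height; the cube at (8, 5.5) (footprint 22×8) is included at this height; Taking the first minus the rest: starting from the 28×10.5 cube, the 22.5×14.5 cube at (5, 4.5) partially overlaps it — only the 135.00 mm² overlap (of its 326.25 mm²) is removed, clipping the outline; the 22×8 cube at (8, 5.5) partially overlaps it — only the 2.50 mm² overlap (of its 176.00 mm²) is removed, clipping the outline — 1 connected region. The outline is a single polygon with 8 vertices. Extrusion per mm of travel: 0.4 × 0.12 / (π × 0.875²) = 0.019956. Accumulating E over each segment gives final E = 1.5765.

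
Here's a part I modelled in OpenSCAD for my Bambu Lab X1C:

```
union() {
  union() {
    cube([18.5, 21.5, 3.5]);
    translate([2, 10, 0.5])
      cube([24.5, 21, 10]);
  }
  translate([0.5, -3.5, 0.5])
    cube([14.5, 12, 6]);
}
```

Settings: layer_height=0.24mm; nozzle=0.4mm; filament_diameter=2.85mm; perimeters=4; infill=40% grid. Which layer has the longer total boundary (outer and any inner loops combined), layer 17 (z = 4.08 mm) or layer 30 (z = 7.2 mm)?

Layer 17 (z = 4.08): the cube is absent (z outside [0, 3.5]); the cube at (2, 10) is present — its section is the full 24.5×21 rectangle (perimeter 91.00 mm); Merging all regions: only the 24.5×21 cube at (2, 10) is present, so the union is just that shape — boundary = 91.00 mm; the cube at (0.5, -3.5) is present — its section is the full 14.5×12 rectangle (perimeter 53.00 mm); Merging all regions: the 2 present regions are separate (no shared area or edge), so areas and boundary lengths simply add and each stays a separate island — boundary = 144.00 mm. So its perimeter = 144.00 mm. Layer 30 (z = 7.2): the cube is absent (z outside [0, 3.5]); the 24.5×21 cube at (2, 10) contributes its full rectangle (perimeter 91.00 mm); Merging all regions: only the 24.5×21 cube at (2, 10) is present, so the union is just that shape — boundary = 91.00 mm; the cube at (0.5, -3.5) is absent (z outside [0.5, 6.5]); Merging all regions: only the result so far is present, so the union is just that shape — boundary = 91.00 mm. So its perimeter = 91.00 mm. Layer 17 is larger (144.00 vs 91.00 mm).

layer 17 (z = 4.08 mm)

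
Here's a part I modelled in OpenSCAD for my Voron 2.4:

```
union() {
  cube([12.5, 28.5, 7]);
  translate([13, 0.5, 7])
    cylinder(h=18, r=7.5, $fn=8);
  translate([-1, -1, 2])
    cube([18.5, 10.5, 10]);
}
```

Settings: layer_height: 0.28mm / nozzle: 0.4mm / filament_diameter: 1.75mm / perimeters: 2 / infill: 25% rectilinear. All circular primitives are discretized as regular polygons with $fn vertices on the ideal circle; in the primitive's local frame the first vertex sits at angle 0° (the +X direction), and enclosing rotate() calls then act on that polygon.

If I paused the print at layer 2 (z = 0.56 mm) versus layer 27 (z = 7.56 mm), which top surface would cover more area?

Layer 2 (z = 0.56): the cube is present — its section is the full 12.5×28.5 rectangle (area 356.25 mm²); the cylinder at (13, 0.5) is absent (z outside [7, 25]); the cube at (-1, -1) does not reach this height (z outside [2, 12]); Combining (union): only the 12.5×28.5 cube is present, so the union is just that shape — area = 356.25 mm². So its area = 356.25 mm². Layer 27 (z = 7.56): the cube does not reach this height (z outside [0, 7]); the cylinder at (13, 0.5): section is a regular 8-gon, circumradius r=7.5 (area = (8/2)·7.500²·sin(360°/8) = 159.10 mm²); the cube at (-1, -1) is present — its section is the full 18.5×10.5 rectangle (area 194.25 mm²); Combining (union): the regions partially overlap — summed areas 353.35 mm² minus the doubly-counted overlap 86.86 mm² gives 266.48 mm² — area = 266.48 mm². So its area = 266.48 mm². Layer 2 is larger (356.25 vs 266.48 mm²).

layer 2 (z = 0.56 mm)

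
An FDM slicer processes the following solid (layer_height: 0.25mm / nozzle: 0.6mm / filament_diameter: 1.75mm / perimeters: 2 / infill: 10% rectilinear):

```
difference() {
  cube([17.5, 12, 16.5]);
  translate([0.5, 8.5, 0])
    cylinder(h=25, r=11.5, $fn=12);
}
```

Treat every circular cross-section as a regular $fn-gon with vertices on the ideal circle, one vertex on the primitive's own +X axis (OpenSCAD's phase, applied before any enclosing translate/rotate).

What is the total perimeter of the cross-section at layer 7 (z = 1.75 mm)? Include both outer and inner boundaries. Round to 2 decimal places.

41.69 mm

At z = 1.75 mm: the cube (footprint 17.5×12) is included at this height (perimeter 59.00 mm); the cylinder at (0.5, 8.5): section is a regular 12-gon, circumradius r=11.5 (perimeter = 2·12·11.500·sin(180°/12) = 71.43 mm); Taking the first minus the rest: starting from the 17.5×12 cube, the r=11.5 cylinder at (0.5, 8.5) partially overlaps it — only the 129.91 mm² overlap (of its 396.75 mm²) is removed, clipping the outline — boundary = 41.69 mm. Overall, the cross-section is a single solid region. Total boundary length (outer) = 41.69 mm.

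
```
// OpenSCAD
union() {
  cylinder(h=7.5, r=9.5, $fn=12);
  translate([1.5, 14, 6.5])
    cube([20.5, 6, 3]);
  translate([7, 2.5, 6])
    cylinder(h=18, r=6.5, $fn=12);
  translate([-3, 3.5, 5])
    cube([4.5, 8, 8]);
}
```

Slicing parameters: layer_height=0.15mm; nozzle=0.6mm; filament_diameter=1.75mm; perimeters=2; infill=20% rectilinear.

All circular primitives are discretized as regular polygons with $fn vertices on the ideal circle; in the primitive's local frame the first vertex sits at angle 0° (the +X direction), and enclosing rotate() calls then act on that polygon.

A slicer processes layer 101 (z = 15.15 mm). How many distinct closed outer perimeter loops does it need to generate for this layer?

At z = 15.15 mm: the cylinder does not reach this height (z outside [0, 7.5]); the cube at (1.5, 14) does not reach this height (z outside [6.5, 9.5]); the r=6.5 cylinder at (7, 2.5) gives a regular 12-gon of circumradius 6.5 (constant along its height); the cube at (-3, 3.5) is absent (z outside [5, 13]); Merging all regions: only the r=6.5 cylinder at (7, 2.5) is present, so the union is just that shape — 1 connected region. The result has 1 disconnected region.

1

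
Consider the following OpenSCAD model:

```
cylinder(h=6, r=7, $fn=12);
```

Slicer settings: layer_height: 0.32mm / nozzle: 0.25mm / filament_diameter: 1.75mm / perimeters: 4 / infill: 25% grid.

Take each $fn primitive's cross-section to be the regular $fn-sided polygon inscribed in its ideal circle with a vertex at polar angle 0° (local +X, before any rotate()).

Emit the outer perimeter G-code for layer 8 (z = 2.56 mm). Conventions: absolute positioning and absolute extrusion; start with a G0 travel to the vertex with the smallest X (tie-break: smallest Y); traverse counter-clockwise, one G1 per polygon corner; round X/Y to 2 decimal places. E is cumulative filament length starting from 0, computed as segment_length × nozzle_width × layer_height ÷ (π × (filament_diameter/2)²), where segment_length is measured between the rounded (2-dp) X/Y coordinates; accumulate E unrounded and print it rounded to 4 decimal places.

At z = 2.56 mm: the r=7 cylinder gives a regular 12-gon of circumradius 7 (constant along its height). The outline is a single polygon with 12 vertices. Extrusion per mm of travel: 0.25 × 0.32 / (π × 0.875²) = 0.033260. Accumulating E over each segment gives final E = 1.4459.

G0 X-7.00 Y0.00 Z2.56
G1 X-6.06 Y-3.50 E0.1205
G1 X-3.50 Y-6.06 E0.2410
G1 X0.00 Y-7.00 E0.3615
G1 X3.50 Y-6.06 E0.4820
G1 X6.06 Y-3.50 E0.6024
G1 X7.00 Y0.00 E0.7230
G1 X6.06 Y3.50 E0.8435
G1 X3.50 Y6.06 E0.9639
G1 X0.00 Y7.00 E1.0845
G1 X-3.50 Y6.06 E1.2050
G1 X-6.06 Y3.50 E1.3254
G1 X-7.00 Y0.00 E1.4459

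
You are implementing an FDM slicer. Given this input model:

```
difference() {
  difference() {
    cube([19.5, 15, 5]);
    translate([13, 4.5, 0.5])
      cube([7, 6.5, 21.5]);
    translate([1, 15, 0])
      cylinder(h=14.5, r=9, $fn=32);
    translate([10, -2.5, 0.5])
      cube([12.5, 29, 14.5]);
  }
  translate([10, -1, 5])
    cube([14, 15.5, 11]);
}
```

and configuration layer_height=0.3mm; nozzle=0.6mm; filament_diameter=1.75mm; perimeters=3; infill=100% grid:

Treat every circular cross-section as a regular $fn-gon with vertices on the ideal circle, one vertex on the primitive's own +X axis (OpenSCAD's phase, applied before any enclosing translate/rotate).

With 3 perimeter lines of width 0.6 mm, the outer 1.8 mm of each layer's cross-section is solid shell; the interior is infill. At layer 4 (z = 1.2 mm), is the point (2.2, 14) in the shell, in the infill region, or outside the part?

At z = 1.2 mm: the cube (footprint 19.5×15) is included at this height; the cube at (13, 4.5) is present — its section is the full 7×6.5 rectangle; the r=9 cylinder at (1, 15) gives a regular 32-gon of circumradius 9 (constant along its height); the cube at (10, -2.5) (footprint 12.5×29) is included at this height; Subtracting the remaining from the first: starting from the 19.5×15 cube, the 7×6.5 cube at (13, 4.5) partially overlaps it — only the 42.25 mm² overlap (of its 45.50 mm²) is removed, clipping the outline; the r=9 cylinder at (1, 15) partially overlaps it — only the 72.16 mm² overlap (of its 252.84 mm²) is removed, clipping the outline; the 12.5×29 cube at (10, -2.5) partially overlaps it — only the 100.25 mm² overlap (of its 362.50 mm²) is removed, clipping the outline — 1 connected region; the cube at (10, -1) is absent (z outside [5, 16]); Subtracting the remaining from the first: none of the subtracted shapes is present at this height, so the result so far is unchanged — 1 connected region. Overall, the cross-section is a single solid region. The nearest boundary edge runs (7.36, 8.64)→(8.48, 10.00); distance from the point to it = 7.39 mm. The point is not inside any of the regions above, so it lies outside the cross-section (7.39 mm from the nearest boundary).

outside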